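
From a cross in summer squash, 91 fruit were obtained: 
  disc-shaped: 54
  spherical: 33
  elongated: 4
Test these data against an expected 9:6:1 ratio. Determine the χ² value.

Expected counts for N = 91 under a 9:6:1 ratio (total parts = 16):
  disc-shaped: 91 × 9/16 = 51.1875
  spherical: 91 × 6/16 = 34.125
  elongated: 91 × 1/16 = 5.6875
χ² = Σ (O − E)² / E
  disc-shaped: (54 − 51.1875)² / 51.1875 = 0.1545
  spherical: (33 − 34.125)² / 34.125 = 0.0371
  elongated: (4 − 5.6875)² / 5.6875 = 0.5007
χ² = 0.1545 + 0.0371 + 0.5007 = 0.6923 ≈ 0.692

0.692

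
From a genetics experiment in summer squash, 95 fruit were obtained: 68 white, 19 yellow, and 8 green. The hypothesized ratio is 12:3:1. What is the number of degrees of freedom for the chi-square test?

A goodness-of-fit test with 3 phenotype classes has df = 3 − 1 = 2.

2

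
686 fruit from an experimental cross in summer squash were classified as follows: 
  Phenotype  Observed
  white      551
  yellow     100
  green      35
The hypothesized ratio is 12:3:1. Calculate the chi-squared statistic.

10.406

Expected counts for N = 686 under a 12:3:1 ratio (total parts = 16):
  white: 686 × 12/16 = 514.5
  yellow: 686 × 3/16 = 128.625
  green: 686 × 1/16 = 42.875
χ² = Σ (O − E)² / E
  white: (551 − 514.5)² / 514.5 = 2.5894
  yellow: (100 − 128.625)² / 128.625 = 6.3704
  green: (35 − 42.875)² / 42.875 = 1.4464
χ² = 2.5894 + 6.3704 + 1.4464 = 10.4062 ≈ 10.406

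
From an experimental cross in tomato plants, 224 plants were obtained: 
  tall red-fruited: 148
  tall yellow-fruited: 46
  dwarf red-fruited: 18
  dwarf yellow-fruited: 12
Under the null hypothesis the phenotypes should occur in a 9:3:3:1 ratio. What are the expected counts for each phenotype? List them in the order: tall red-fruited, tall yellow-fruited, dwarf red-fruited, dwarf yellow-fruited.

126, 42, 42, 14

Total ratio parts = 16. Expected numbers out of 224:
  tall red-fruited: 224 × 9/16 = 126
  tall yellow-fruited: 224 × 3/16 = 42
  dwarf red-fruited: 224 × 3/16 = 42
  dwarf yellow-fruited: 224 × 1/16 = 14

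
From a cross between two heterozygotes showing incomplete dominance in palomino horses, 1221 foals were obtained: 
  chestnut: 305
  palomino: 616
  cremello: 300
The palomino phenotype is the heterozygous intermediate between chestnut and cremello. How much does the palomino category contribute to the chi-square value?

0.050

With incomplete dominance, a heterozygote × heterozygote cross gives a 1:2:1 phenotypic ratio.
Total ratio parts = 4. Expected numbers out of 1221:
  chestnut: 1221 × 1/4 = 305.25
  palomino: 1221 × 2/4 = 610.5
  cremello: 1221 × 1/4 = 305.25
Contribution of palomino: (616 − 610.5)² / 610.5 = 0.0495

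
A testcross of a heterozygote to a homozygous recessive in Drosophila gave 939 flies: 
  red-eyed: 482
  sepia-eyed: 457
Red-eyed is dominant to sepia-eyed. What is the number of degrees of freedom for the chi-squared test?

A testcross of a heterozygote (Aa × aa) gives a 1:1 phenotypic ratio.
A goodness-of-fit test with 2 phenotype classes has df = 2 − 1 = 1.

1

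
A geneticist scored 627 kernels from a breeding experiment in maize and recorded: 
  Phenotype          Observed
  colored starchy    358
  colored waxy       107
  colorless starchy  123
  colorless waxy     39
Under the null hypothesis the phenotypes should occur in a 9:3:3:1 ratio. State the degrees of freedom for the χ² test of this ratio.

3

A goodness-of-fit test with 4 phenotype classes has df = 4 − 1 = 3.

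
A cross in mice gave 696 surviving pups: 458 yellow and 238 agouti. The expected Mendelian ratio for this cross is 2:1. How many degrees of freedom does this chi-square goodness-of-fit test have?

1

A goodness-of-fit test with 2 phenotype classes has df = 2 − 1 = 1.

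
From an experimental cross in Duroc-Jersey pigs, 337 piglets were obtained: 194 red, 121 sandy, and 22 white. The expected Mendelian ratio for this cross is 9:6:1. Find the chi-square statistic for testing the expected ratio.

0.374

Expected counts for N = 337 under a 9:6:1 ratio (total parts = 16):
  red: 337 × 9/16 = 189.5625
  sandy: 337 × 6/16 = 126.375
  white: 337 × 1/16 = 21.0625
χ² = Σ (O − E)² / E
  red: (194 − 189.5625)² / 189.5625 = 0.1039
  sandy: (121 − 126.375)² / 126.375 = 0.2286
  white: (22 − 21.0625)² / 21.0625 = 0.0417
χ² = 0.1039 + 0.2286 + 0.0417 = 0.3742 ≈ 0.374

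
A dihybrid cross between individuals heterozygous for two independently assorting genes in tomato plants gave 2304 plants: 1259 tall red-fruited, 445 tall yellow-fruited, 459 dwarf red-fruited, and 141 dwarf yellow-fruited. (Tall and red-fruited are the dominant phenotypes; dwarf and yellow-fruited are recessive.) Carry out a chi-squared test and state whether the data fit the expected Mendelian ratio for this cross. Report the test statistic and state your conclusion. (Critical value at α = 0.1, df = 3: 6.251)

A dihybrid F₂ with independent assortment and complete dominance at both loci gives a 9:3:3:1 phenotypic ratio.
The 9:3:3:1 ratio has 16 parts, so with N = 2304 the expected counts are:
  tall red-fruited: 2304 × 9/16 = 1296
  tall yellow-fruited: 2304 × 3/16 = 432
  dwarf red-fruited: 2304 × 3/16 = 432
  dwarf yellow-fruited: 2304 × 1/16 = 144
χ² = Σ (O − E)² / E
  tall red-fruited: (1259 − 1296)² / 1296 = 1.0563
  tall yellow-fruited: (445 − 432)² / 432 = 0.3912
  dwarf red-fruited: (459 − 432)² / 432 = 1.6875
  dwarf yellow-fruited: (141 − 144)² / 144 = 0.0625
χ² = 1.0563 + 0.3912 + 1.6875 + 0.0625 = 3.1975 ≈ 3.198
Degrees of freedom = 4 − 1 = 3; critical value at α = 0.1 is 6.251.
Since 3.198 < 6.251, we fail to reject the null hypothesis — the data are consistent with the 9:3:3:1 ratio.

3.198; consistent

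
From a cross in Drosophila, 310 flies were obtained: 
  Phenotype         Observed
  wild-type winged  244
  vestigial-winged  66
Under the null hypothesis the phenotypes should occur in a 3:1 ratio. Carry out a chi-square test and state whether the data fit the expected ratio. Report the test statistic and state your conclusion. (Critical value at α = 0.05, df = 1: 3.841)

Expected counts for N = 310 under a 3:1 ratio (total parts = 4):
  wild-type winged: 310 × 3/4 = 232.5
  vestigial-winged: 310 × 1/4 = 77.5
χ² = Σ (O − E)² / E
  wild-type winged: (244 − 232.5)² / 232.5 = 0.5688
  vestigial-winged: (66 − 77.5)² / 77.5 = 1.7065
χ² = 0.5688 + 1.7065 = 2.2753 ≈ 2.275
Degrees of freedom = 2 − 1 = 1; critical value at α = 0.05 is 3.841.
Since 2.275 < 3.841, we fail to reject the null hypothesis — the data are consistent with the 3:1 ratio.

2.275; consistent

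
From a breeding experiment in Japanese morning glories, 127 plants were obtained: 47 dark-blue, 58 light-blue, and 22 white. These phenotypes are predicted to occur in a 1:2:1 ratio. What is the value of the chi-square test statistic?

Expected counts for N = 127 under a 1:2:1 ratio (total parts = 4):
  dark-blue: 127 × 1/4 = 31.75
  light-blue: 127 × 2/4 = 63.5
  white: 127 × 1/4 = 31.75
χ² = Σ (O − E)² / E
  dark-blue: (47 − 31.75)² / 31.75 = 7.3248
  light-blue: (58 − 63.5)² / 63.5 = 0.4764
  white: (22 − 31.75)² / 31.75 = 2.9941
χ² = 7.3248 + 0.4764 + 2.9941 = 10.7953 ≈ 10.795

10.795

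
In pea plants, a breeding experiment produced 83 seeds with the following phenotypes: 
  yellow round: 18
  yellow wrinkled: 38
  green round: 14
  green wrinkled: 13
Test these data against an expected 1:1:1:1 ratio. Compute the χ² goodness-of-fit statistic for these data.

Under the 1:1:1:1 hypothesis (Σ ratio = 4, N = 83):
  yellow round: 83 × 1/4 = 20.75
  yellow wrinkled: 83 × 1/4 = 20.75
  green round: 83 × 1/4 = 20.75
  green wrinkled: 83 × 1/4 = 20.75
χ² = Σ (O − E)² / E
  yellow round: (18 − 20.75)² / 20.75 = 0.3645
  yellow wrinkled: (38 − 20.75)² / 20.75 = 14.3404
  green round: (14 − 20.75)² / 20.75 = 2.1958
  green wrinkled: (13 − 20.75)² / 20.75 = 2.8946
χ² = 0.3645 + 14.3404 + 2.1958 + 2.8946 = 19.7953 ≈ 19.795

19.795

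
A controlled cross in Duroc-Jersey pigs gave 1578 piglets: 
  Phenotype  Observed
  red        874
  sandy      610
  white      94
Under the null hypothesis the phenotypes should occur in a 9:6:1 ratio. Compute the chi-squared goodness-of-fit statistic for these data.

Total ratio parts = 16. Expected numbers out of 1578:
  red: 1578 × 9/16 = 887.625
  sandy: 1578 × 6/16 = 591.75
  white: 1578 × 1/16 = 98.625
χ² = Σ (O − E)² / E
  red: (874 − 887.625)² / 887.625 = 0.2091
  sandy: (610 − 591.75)² / 591.75 = 0.5628
  white: (94 − 98.625)² / 98.625 = 0.2169
χ² = 0.2091 + 0.5628 + 0.2169 = 0.9888 ≈ 0.989

0.989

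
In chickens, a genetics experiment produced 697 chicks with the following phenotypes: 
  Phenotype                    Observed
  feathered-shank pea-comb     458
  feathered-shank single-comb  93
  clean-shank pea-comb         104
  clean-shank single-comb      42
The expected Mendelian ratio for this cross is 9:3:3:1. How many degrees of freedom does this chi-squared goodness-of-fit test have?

A goodness-of-fit test with 4 phenotype classes has df = 4 − 1 = 3.

3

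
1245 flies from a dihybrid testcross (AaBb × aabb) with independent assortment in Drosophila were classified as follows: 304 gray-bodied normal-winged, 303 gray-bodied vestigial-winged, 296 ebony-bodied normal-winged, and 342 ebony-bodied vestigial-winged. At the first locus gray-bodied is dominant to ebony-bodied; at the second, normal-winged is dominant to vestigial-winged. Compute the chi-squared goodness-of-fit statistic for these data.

4.173

A dihybrid testcross with independent assortment gives a 1:1:1:1 ratio.
Under the 1:1:1:1 hypothesis (Σ ratio = 4, N = 1245):
  gray-bodied normal-winged: 1245 × 1/4 = 311.25
  gray-bodied vestigial-winged: 1245 × 1/4 = 311.25
  ebony-bodied normal-winged: 1245 × 1/4 = 311.25
  ebony-bodied vestigial-winged: 1245 × 1/4 = 311.25
χ² = Σ (O − E)² / E
  gray-bodied normal-winged: (304 − 311.25)² / 311.25 = 0.1689
  gray-bodied vestigial-winged: (303 − 311.25)² / 311.25 = 0.2187
  ebony-bodied normal-winged: (296 − 311.25)² / 311.25 = 0.7472
  ebony-bodied vestigial-winged: (342 − 311.25)² / 311.25 = 3.0380
χ² = 0.1689 + 0.2187 + 0.7472 + 3.0380 = 4.1728 ≈ 4.173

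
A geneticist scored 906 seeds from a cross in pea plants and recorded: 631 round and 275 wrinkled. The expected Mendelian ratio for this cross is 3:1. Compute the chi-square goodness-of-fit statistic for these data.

Total ratio parts = 4. Expected numbers out of 906:
  round: 906 × 3/4 = 679.5
  wrinkled: 906 × 1/4 = 226.5
χ² = Σ (O − E)² / E
  round: (631 − 679.5)² / 679.5 = 3.4617
  wrinkled: (275 − 226.5)² / 226.5 = 10.3852
χ² = 3.4617 + 10.3852 = 13.8469 ≈ 13.847

13.847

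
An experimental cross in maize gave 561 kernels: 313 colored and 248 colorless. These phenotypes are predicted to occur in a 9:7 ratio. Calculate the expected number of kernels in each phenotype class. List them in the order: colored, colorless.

315.5625, 245.4375

Total ratio parts = 16. Expected numbers out of 561:
  colored: 561 × 9/16 = 315.5625
  colorless: 561 × 7/16 = 245.4375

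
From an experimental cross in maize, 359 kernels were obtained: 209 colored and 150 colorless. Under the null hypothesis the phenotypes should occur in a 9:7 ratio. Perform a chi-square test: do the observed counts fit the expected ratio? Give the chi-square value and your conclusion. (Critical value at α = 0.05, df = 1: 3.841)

Expected counts for N = 359 under a 9:7 ratio (total parts = 16):
  colored: 359 × 9/16 = 201.9375
  colorless: 359 × 7/16 = 157.0625
χ² = Σ (O − E)² / E
  colored: (209 − 201.9375)² / 201.9375 = 0.2470
  colorless: (150 − 157.0625)² / 157.0625 = 0.3176
χ² = 0.2470 + 0.3176 = 0.5646 ≈ 0.565
Degrees of freedom = 2 − 1 = 1; critical value at α = 0.05 is 3.841.
Since 0.565 < 3.841, we fail to reject the null hypothesis — the data are consistent with the 9:7 ratio.

0.565; consistent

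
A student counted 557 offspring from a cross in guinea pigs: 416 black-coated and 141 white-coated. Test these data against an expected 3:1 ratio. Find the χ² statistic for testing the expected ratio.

0.029

The 3:1 ratio has 4 parts, so with N = 557 the expected counts are:
  black-coated: 557 × 3/4 = 417.75
  white-coated: 557 × 1/4 = 139.25
χ² = Σ (O − E)² / E
  black-coated: (416 − 417.75)² / 417.75 = 0.0073
  white-coated: (141 − 139.25)² / 139.25 = 0.0220
χ² = 0.0073 + 0.0220 = 0.0293 ≈ 0.029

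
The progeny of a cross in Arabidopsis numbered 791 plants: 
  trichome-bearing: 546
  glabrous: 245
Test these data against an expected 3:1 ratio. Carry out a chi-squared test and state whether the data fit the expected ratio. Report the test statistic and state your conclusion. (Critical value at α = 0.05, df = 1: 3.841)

The 3:1 ratio has 4 parts, so with N = 791 the expected counts are:
  trichome-bearing: 791 × 3/4 = 593.25
  glabrous: 791 × 1/4 = 197.75
χ² = Σ (O − E)² / E
  trichome-bearing: (546 − 593.25)² / 593.25 = 3.7633
  glabrous: (245 − 197.75)² / 197.75 = 11.2898
χ² = 3.7633 + 11.2898 = 15.0531 ≈ 15.053
Degrees of freedom = 2 − 1 = 1; critical value at α = 0.05 is 3.841.
Since 15.053 > 3.841, we reject the null hypothesis — the data do not fit the 3:1 ratio.

15.053; not consistent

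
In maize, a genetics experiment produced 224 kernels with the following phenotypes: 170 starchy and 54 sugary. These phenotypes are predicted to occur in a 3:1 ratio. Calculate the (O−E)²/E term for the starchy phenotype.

Under the 3:1 hypothesis (Σ ratio = 4, N = 224):
  starchy: 224 × 3/4 = 168
  sugary: 224 × 1/4 = 56
Contribution of starchy: (170 − 168)² / 168 = 0.0238

0.024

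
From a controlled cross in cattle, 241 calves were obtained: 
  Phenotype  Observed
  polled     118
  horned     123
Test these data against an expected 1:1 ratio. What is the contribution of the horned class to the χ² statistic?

The 1:1 ratio has 2 parts, so with N = 241 the expected counts are:
  polled: 241 × 1/2 = 120.5
  horned: 241 × 1/2 = 120.5
Contribution of horned: (123 − 120.5)² / 120.5 = 0.0519

0.052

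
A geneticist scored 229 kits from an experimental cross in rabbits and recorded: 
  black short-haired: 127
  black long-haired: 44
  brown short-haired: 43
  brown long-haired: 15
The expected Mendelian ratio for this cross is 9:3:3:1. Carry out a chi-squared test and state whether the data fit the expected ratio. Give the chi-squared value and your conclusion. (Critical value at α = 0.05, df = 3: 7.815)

0.085; consistent

Under the 9:3:3:1 hypothesis (Σ ratio = 16, N = 229):
  black short-haired: 229 × 9/16 = 128.8125
  black long-haired: 229 × 3/16 = 42.9375
  brown short-haired: 229 × 3/16 = 42.9375
  brown long-haired: 229 × 1/16 = 14.3125
χ² = Σ (O − E)² / E
  black short-haired: (127 − 128.8125)² / 128.8125 = 0.0255
  black long-haired: (44 − 42.9375)² / 42.9375 = 0.0263
  brown short-haired: (43 − 42.9375)² / 42.9375 = 0.0001
  brown long-haired: (15 − 14.3125)² / 14.3125 = 0.0330
χ² = 0.0255 + 0.0263 + 0.0001 + 0.0330 = 0.0849 ≈ 0.085
Degrees of freedom = 4 − 1 = 3; critical value at α = 0.05 is 7.815.
Since 0.085 < 7.815, we fail to reject the null hypothesis — the data are consistent with the 9:3:3:1 ratio.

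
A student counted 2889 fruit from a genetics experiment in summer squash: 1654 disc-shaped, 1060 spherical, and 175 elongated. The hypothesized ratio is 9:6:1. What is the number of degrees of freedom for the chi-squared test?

2

A goodness-of-fit test with 3 phenotype classes has df = 3 − 1 = 2.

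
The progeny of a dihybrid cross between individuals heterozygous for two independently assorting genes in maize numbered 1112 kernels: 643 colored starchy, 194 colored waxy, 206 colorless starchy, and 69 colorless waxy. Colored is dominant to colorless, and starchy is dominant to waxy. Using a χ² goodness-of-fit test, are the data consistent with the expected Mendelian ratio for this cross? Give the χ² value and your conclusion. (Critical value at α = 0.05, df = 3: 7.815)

1.532; consistent

A dihybrid F₂ with independent assortment and complete dominance at both loci gives a 9:3:3:1 phenotypic ratio.
Expected counts for N = 1112 under a 9:3:3:1 ratio (total parts = 16):
  colored starchy: 1112 × 9/16 = 625.5
  colored waxy: 1112 × 3/16 = 208.5
  colorless starchy: 1112 × 3/16 = 208.5
  colorless waxy: 1112 × 1/16 = 69.5
χ² = Σ (O − E)² / E
  colored starchy: (643 − 625.5)² / 625.5 = 0.4896
  colored waxy: (194 − 208.5)² / 208.5 = 1.0084
  colorless starchy: (206 − 208.5)² / 208.5 = 0.0300
  colorless waxy: (69 − 69.5)² / 69.5 = 0.0036
χ² = 0.4896 + 1.0084 + 0.0300 + 0.0036 = 1.5316 ≈ 1.532
Degrees of freedom = 4 − 1 = 3; critical value at α = 0.05 is 7.815.
Since 1.532 < 7.815, we fail to reject the null hypothesis — the data are consistent with the 9:3:3:1 ratio.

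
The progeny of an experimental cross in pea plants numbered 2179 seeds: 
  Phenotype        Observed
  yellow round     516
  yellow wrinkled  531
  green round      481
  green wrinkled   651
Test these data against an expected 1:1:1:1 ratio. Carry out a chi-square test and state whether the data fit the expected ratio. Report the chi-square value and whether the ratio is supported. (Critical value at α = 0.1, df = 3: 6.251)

30.048; not consistent

Total ratio parts = 4. Expected numbers out of 2179:
  yellow round: 2179 × 1/4 = 544.75
  yellow wrinkled: 2179 × 1/4 = 544.75
  green round: 2179 × 1/4 = 544.75
  green wrinkled: 2179 × 1/4 = 544.75
χ² = Σ (O − E)² / E
  yellow round: (516 − 544.75)² / 544.75 = 1.5173
  yellow wrinkled: (531 − 544.75)² / 544.75 = 0.3471
  green round: (481 − 544.75)² / 544.75 = 7.4604
  green wrinkled: (651 − 544.75)² / 544.75 = 20.7234
χ² = 1.5173 + 0.3471 + 7.4604 + 20.7234 = 30.0482 ≈ 30.048
Degrees of freedom = 4 − 1 = 3; critical value at α = 0.1 is 6.251.
Since 30.048 > 6.251, we reject the null hypothesis — the data do not fit the 1:1:1:1 ratio.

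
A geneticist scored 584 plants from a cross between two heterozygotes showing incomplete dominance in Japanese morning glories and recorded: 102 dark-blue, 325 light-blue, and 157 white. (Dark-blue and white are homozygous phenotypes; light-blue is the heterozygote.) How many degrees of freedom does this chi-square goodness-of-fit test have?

2

With incomplete dominance, a heterozygote × heterozygote cross gives a 1:2:1 phenotypic ratio.
A goodness-of-fit test with 3 phenotype classes has df = 3 − 1 = 2.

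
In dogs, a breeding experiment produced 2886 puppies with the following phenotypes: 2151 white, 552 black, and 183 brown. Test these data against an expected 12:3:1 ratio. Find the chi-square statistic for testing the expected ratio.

Total ratio parts = 16. Expected numbers out of 2886:
  white: 2886 × 12/16 = 2164.5
  black: 2886 × 3/16 = 541.125
  brown: 2886 × 1/16 = 180.375
χ² = Σ (O − E)² / E
  white: (2151 − 2164.5)² / 2164.5 = 0.0842
  black: (552 − 541.125)² / 541.125 = 0.2186
  brown: (183 − 180.375)² / 180.375 = 0.0382
χ² = 0.0842 + 0.2186 + 0.0382 = 0.341

0.341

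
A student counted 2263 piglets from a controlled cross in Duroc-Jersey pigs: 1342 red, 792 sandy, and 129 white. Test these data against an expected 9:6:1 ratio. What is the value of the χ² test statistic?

The 9:6:1 ratio has 16 parts, so with N = 2263 the expected counts are:
  red: 2263 × 9/16 = 1272.9375
  sandy: 2263 × 6/16 = 848.625
  white: 2263 × 1/16 = 141.4375
χ² = Σ (O − E)² / E
  red: (1342 − 1272.9375)² / 1272.9375 = 3.7469
  sandy: (792 − 848.625)² / 848.625 = 3.7783
  white: (129 − 141.4375)² / 141.4375 = 1.0937
χ² = 3.7469 + 3.7783 + 1.0937 = 8.6189 ≈ 8.619

8.619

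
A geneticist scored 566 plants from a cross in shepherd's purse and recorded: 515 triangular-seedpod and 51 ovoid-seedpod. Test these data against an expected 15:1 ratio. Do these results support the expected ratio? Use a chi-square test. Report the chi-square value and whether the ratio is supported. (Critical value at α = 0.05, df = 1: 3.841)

7.362; not consistent

Under the 15:1 hypothesis (Σ ratio = 16, N = 566):
  triangular-seedpod: 566 × 15/16 = 530.625
  ovoid-seedpod: 566 × 1/16 = 35.375
χ² = Σ (O − E)² / E
  triangular-seedpod: (515 − 530.625)² / 530.625 = 0.4601
  ovoid-seedpod: (51 − 35.375)² / 35.375 = 6.9015
χ² = 0.4601 + 6.9015 = 7.3616 ≈ 7.362
Degrees of freedom = 2 − 1 = 1; critical value at α = 0.05 is 3.841.
Since 7.362 > 3.841, we reject the null hypothesis — the data do not fit the 15:1 ratio.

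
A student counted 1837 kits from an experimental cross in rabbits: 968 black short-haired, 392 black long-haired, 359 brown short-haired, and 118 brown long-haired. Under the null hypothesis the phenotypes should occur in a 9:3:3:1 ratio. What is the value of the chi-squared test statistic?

Under the 9:3:3:1 hypothesis (Σ ratio = 16, N = 1837):
  black short-haired: 1837 × 9/16 = 1033.3125
  black long-haired: 1837 × 3/16 = 344.4375
  brown short-haired: 1837 × 3/16 = 344.4375
  brown long-haired: 1837 × 1/16 = 114.8125
χ² = Σ (O − E)² / E
  black short-haired: (968 − 1033.3125)² / 1033.3125 = 4.1282
  black long-haired: (392 − 344.4375)² / 344.4375 = 6.5678
  brown short-haired: (359 − 344.4375)² / 344.4375 = 0.6157
  brown long-haired: (118 − 114.8125)² / 114.8125 = 0.0885
χ² = 4.1282 + 6.5678 + 0.6157 + 0.0885 = 11.4002 ≈ 11.400

11.400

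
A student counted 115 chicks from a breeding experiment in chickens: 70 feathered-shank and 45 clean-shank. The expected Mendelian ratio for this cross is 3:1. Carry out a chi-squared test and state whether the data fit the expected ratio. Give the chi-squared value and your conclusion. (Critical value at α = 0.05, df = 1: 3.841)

12.246; not consistent

Under the 3:1 hypothesis (Σ ratio = 4, N = 115):
  feathered-shank: 115 × 3/4 = 86.25
  clean-shank: 115 × 1/4 = 28.75
χ² = Σ (O − E)² / E
  feathered-shank: (70 − 86.25)² / 86.25 = 3.0616
  clean-shank: (45 − 28.75)² / 28.75 = 9.1848
χ² = 3.0616 + 9.1848 = 12.2464 ≈ 12.246
Degrees of freedom = 2 − 1 = 1; critical value at α = 0.05 is 3.841.
Since 12.246 > 3.841, we reject the null hypothesis — the data do not fit the 3:1 ratio.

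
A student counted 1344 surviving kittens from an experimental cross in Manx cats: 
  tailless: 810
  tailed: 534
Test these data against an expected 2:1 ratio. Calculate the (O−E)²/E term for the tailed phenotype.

The 2:1 ratio has 3 parts, so with N = 1344 the expected counts are:
  tailless: 1344 × 2/3 = 896
  tailed: 1344 × 1/3 = 448
Contribution of tailed: (534 − 448)² / 448 = 16.5089

16.509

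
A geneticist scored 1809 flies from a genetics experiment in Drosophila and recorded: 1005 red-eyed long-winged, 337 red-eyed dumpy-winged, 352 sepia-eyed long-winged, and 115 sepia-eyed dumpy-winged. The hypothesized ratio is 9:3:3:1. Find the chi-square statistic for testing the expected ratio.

0.686

Total ratio parts = 16. Expected numbers out of 1809:
  red-eyed long-winged: 1809 × 9/16 = 1017.5625
  red-eyed dumpy-winged: 1809 × 3/16 = 339.1875
  sepia-eyed long-winged: 1809 × 3/16 = 339.1875
  sepia-eyed dumpy-winged: 1809 × 1/16 = 113.0625
χ² = Σ (O − E)² / E
  red-eyed long-winged: (1005 − 1017.5625)² / 1017.5625 = 0.1551
  red-eyed dumpy-winged: (337 − 339.1875)² / 339.1875 = 0.0141
  sepia-eyed long-winged: (352 − 339.1875)² / 339.1875 = 0.4840
  sepia-eyed dumpy-winged: (115 − 113.0625)² / 113.0625 = 0.0332
χ² = 0.1551 + 0.0141 + 0.4840 + 0.0332 = 0.6864 ≈ 0.686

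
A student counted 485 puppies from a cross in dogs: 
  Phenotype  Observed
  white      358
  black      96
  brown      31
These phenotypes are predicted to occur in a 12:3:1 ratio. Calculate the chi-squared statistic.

0.388

The 12:3:1 ratio has 16 parts, so with N = 485 the expected counts are:
  white: 485 × 12/16 = 363.75
  black: 485 × 3/16 = 90.9375
  brown: 485 × 1/16 = 30.3125
χ² = Σ (O − E)² / E
  white: (358 − 363.75)² / 363.75 = 0.0909
  black: (96 − 90.9375)² / 90.9375 = 0.2818
  brown: (31 − 30.3125)² / 30.3125 = 0.0156
χ² = 0.0909 + 0.2818 + 0.0156 = 0.3883 ≈ 0.388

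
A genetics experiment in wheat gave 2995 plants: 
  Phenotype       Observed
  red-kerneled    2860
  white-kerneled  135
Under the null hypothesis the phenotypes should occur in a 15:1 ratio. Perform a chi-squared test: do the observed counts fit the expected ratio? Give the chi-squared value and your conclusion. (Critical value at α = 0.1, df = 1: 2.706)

Under the 15:1 hypothesis (Σ ratio = 16, N = 2995):
  red-kerneled: 2995 × 15/16 = 2807.8125
  white-kerneled: 2995 × 1/16 = 187.1875
χ² = Σ (O − E)² / E
  red-kerneled: (2860 − 2807.8125)² / 2807.8125 = 0.9700
  white-kerneled: (135 − 187.1875)² / 187.1875 = 14.5498
χ² = 0.9700 + 14.5498 = 15.5198 ≈ 15.520
Degrees of freedom = 2 − 1 = 1; critical value at α = 0.1 is 2.706.
Since 15.520 > 2.706, we reject the null hypothesis — the data do not fit the 15:1 ratio.

15.520; not consistent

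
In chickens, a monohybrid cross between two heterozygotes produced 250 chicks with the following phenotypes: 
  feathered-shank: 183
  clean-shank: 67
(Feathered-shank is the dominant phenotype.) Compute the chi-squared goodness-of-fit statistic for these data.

For a monohybrid cross between heterozygotes with complete dominance, the expected phenotypic ratio is 3:1.
Total ratio parts = 4. Expected numbers out of 250:
  feathered-shank: 250 × 3/4 = 187.5
  clean-shank: 250 × 1/4 = 62.5
χ² = Σ (O − E)² / E
  feathered-shank: (183 − 187.5)² / 187.5 = 0.1080
  clean-shank: (67 − 62.5)² / 62.5 = 0.3240
χ² = 0.1080 + 0.3240 = 0.432

0.432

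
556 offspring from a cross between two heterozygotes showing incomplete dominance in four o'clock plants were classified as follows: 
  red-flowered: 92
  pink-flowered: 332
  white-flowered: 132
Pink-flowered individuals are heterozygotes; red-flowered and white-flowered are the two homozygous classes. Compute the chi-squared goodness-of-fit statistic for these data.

26.734

With incomplete dominance, a heterozygote × heterozygote cross gives a 1:2:1 phenotypic ratio.
Expected counts for N = 556 under a 1:2:1 ratio (total parts = 4):
  red-flowered: 556 × 1/4 = 139
  pink-flowered: 556 × 2/4 = 278
  white-flowered: 556 × 1/4 = 139
χ² = Σ (O − E)² / E
  red-flowered: (92 − 139)² / 139 = 15.8921
  pink-flowered: (332 − 278)² / 278 = 10.4892
  white-flowered: (132 − 139)² / 139 = 0.3525
χ² = 15.8921 + 10.4892 + 0.3525 = 26.7338 ≈ 26.734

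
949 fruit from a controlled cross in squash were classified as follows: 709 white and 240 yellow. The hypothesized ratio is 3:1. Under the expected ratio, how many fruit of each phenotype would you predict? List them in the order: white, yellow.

711.75, 237.25

Total ratio parts = 4. Expected numbers out of 949:
  white: 949 × 3/4 = 711.75
  yellow: 949 × 1/4 = 237.25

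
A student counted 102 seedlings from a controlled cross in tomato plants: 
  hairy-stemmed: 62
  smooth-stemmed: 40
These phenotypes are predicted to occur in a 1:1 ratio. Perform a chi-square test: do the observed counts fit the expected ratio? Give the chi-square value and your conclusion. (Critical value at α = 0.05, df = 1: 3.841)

4.745; not consistent

Under the 1:1 hypothesis (Σ ratio = 2, N = 102):
  hairy-stemmed: 102 × 1/2 = 51
  smooth-stemmed: 102 × 1/2 = 51
χ² = Σ (O − E)² / E
  hairy-stemmed: (62 − 51)² / 51 = 2.3725
  smooth-stemmed: (40 − 51)² / 51 = 2.3725
χ² = 2.3725 + 2.3725 = 4.745
Degrees of freedom = 2 − 1 = 1; critical value at α = 0.05 is 3.841.
Since 4.745 > 3.841, we reject the null hypothesis — the data do not fit the 1:1 ratio.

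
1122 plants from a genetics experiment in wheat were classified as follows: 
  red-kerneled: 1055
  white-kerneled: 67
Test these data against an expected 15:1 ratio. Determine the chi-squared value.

0.149

Under the 15:1 hypothesis (Σ ratio = 16, N = 1122):
  red-kerneled: 1122 × 15/16 = 1051.875
  white-kerneled: 1122 × 1/16 = 70.125
χ² = Σ (O − E)² / E
  red-kerneled: (1055 − 1051.875)² / 1051.875 = 0.0093
  white-kerneled: (67 − 70.125)² / 70.125 = 0.1393
χ² = 0.0093 + 0.1393 = 0.1486 ≈ 0.149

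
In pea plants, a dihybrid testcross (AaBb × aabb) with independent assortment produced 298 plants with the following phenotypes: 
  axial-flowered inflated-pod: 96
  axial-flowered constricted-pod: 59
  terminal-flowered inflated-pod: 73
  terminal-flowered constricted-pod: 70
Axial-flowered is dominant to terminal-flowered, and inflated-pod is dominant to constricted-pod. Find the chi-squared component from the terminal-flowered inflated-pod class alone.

0.030

A dihybrid testcross with independent assortment gives a 1:1:1:1 ratio.
The 1:1:1:1 ratio has 4 parts, so with N = 298 the expected counts are:
  axial-flowered inflated-pod: 298 × 1/4 = 74.5
  axial-flowered constricted-pod: 298 × 1/4 = 74.5
  terminal-flowered inflated-pod: 298 × 1/4 = 74.5
  terminal-flowered constricted-pod: 298 × 1/4 = 74.5
Contribution of terminal-flowered inflated-pod: (73 − 74.5)² / 74.5 = 0.0302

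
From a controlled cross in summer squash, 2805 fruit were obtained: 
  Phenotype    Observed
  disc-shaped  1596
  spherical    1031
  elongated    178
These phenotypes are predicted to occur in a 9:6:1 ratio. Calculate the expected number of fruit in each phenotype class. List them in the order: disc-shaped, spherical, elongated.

1577.8125, 1051.875, 175.3125

The 9:6:1 ratio has 16 parts, so with N = 2805 the expected counts are:
  disc-shaped: 2805 × 9/16 = 1577.8125
  spherical: 2805 × 6/16 = 1051.875
  elongated: 2805 × 1/16 = 175.3125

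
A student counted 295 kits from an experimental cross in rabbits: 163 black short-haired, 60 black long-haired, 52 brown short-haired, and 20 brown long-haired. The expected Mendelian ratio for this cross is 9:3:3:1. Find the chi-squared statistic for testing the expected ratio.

0.780

Under the 9:3:3:1 hypothesis (Σ ratio = 16, N = 295):
  black short-haired: 295 × 9/16 = 165.9375
  black long-haired: 295 × 3/16 = 55.3125
  brown short-haired: 295 × 3/16 = 55.3125
  brown long-haired: 295 × 1/16 = 18.4375
χ² = Σ (O − E)² / E
  black short-haired: (163 − 165.9375)² / 165.9375 = 0.0520
  black long-haired: (60 − 55.3125)² / 55.3125 = 0.3972
  brown short-haired: (52 − 55.3125)² / 55.3125 = 0.1984
  brown long-haired: (20 − 18.4375)² / 18.4375 = 0.1324
χ² = 0.0520 + 0.3972 + 0.1984 + 0.1324 = 0.780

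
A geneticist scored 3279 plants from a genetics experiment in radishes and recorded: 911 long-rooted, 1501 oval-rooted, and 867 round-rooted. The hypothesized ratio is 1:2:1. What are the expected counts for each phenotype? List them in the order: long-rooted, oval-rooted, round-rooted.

819.75, 1639.5, 819.75

Total ratio parts = 4. Expected numbers out of 3279:
  long-rooted: 3279 × 1/4 = 819.75
  oval-rooted: 3279 × 2/4 = 1639.5
  round-rooted: 3279 × 1/4 = 819.75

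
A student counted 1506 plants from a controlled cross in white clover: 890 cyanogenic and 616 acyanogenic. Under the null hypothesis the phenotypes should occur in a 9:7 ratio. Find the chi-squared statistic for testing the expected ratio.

4.960

The 9:7 ratio has 16 parts, so with N = 1506 the expected counts are:
  cyanogenic: 1506 × 9/16 = 847.125
  acyanogenic: 1506 × 7/16 = 658.875
χ² = Σ (O − E)² / E
  cyanogenic: (890 − 847.125)² / 847.125 = 2.1700
  acyanogenic: (616 − 658.875)² / 658.875 = 2.7900
χ² = 2.1700 + 2.7900 = 4.960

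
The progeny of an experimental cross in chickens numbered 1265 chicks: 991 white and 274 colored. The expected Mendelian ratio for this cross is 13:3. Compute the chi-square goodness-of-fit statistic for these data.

Expected counts for N = 1265 under a 13:3 ratio (total parts = 16):
  white: 1265 × 13/16 = 1027.8125
  colored: 1265 × 3/16 = 237.1875
χ² = Σ (O − E)² / E
  white: (991 − 1027.8125)² / 1027.8125 = 1.3185
  colored: (274 − 237.1875)² / 237.1875 = 5.7135
χ² = 1.3185 + 5.7135 = 7.032

7.032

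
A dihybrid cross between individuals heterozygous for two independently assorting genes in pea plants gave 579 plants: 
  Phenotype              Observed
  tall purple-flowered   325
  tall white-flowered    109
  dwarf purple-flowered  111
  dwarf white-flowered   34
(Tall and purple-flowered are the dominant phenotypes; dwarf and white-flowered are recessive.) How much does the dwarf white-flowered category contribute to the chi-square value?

A dihybrid F₂ with independent assortment and complete dominance at both loci gives a 9:3:3:1 phenotypic ratio.
Under the 9:3:3:1 hypothesis (Σ ratio = 16, N = 579):
  tall purple-flowered: 579 × 9/16 = 325.6875
  tall white-flowered: 579 × 3/16 = 108.5625
  dwarf purple-flowered: 579 × 3/16 = 108.5625
  dwarf white-flowered: 579 × 1/16 = 36.1875
Contribution of dwarf white-flowered: (34 − 36.1875)² / 36.1875 = 0.1322

0.132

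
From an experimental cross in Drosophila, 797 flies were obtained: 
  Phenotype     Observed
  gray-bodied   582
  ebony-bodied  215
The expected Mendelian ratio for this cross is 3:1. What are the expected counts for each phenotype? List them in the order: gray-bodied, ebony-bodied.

597.75, 199.25

Total ratio parts = 4. Expected numbers out of 797:
  gray-bodied: 797 × 3/4 = 597.75
  ebony-bodied: 797 × 1/4 = 199.25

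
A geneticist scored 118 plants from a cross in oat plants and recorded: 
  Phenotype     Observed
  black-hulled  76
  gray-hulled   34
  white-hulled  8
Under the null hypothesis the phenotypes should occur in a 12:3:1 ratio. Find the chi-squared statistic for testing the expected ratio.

8.192

Total ratio parts = 16. Expected numbers out of 118:
  black-hulled: 118 × 12/16 = 88.5
  gray-hulled: 118 × 3/16 = 22.125
  white-hulled: 118 × 1/16 = 7.375
χ² = Σ (O − E)² / E
  black-hulled: (76 − 88.5)² / 88.5 = 1.7655
  gray-hulled: (34 − 22.125)² / 22.125 = 6.3736
  white-hulled: (8 − 7.375)² / 7.375 = 0.0530
χ² = 1.7655 + 6.3736 + 0.0530 = 8.1921 ≈ 8.192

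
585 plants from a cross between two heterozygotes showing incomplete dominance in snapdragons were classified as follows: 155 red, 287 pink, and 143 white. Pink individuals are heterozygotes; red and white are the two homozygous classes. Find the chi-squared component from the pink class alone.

With incomplete dominance, a heterozygote × heterozygote cross gives a 1:2:1 phenotypic ratio.
Expected counts for N = 585 under a 1:2:1 ratio (total parts = 4):
  red: 585 × 1/4 = 146.25
  pink: 585 × 2/4 = 292.5
  white: 585 × 1/4 = 146.25
Contribution of pink: (287 − 292.5)² / 292.5 = 0.1034

0.103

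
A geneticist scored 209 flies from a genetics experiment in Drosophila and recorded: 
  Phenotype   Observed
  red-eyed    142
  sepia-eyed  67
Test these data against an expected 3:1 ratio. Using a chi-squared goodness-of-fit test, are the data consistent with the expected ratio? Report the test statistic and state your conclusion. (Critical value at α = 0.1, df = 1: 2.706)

5.552; not consistent

Expected counts for N = 209 under a 3:1 ratio (total parts = 4):
  red-eyed: 209 × 3/4 = 156.75
  sepia-eyed: 209 × 1/4 = 52.25
χ² = Σ (O − E)² / E
  red-eyed: (142 − 156.75)² / 156.75 = 1.3880
  sepia-eyed: (67 − 52.25)² / 52.25 = 4.1639
χ² = 1.3880 + 4.1639 = 5.5519 ≈ 5.552
Degrees of freedom = 2 − 1 = 1; critical value at α = 0.1 is 2.706.
Since 5.552 > 2.706, we reject the null hypothesis — the data do not fit the 3:1 ratio.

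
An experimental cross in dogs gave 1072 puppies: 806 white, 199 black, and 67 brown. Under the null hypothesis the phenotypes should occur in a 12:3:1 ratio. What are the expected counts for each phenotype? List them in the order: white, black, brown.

Expected counts for N = 1072 under a 12:3:1 ratio (total parts = 16):
  white: 1072 × 12/16 = 804
  black: 1072 × 3/16 = 201
  brown: 1072 × 1/16 = 67

804, 201, 67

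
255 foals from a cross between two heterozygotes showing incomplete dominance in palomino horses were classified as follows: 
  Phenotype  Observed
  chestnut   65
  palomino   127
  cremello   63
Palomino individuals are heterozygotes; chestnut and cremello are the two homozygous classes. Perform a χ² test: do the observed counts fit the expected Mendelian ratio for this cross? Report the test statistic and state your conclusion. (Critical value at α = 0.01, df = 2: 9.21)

With incomplete dominance, a heterozygote × heterozygote cross gives a 1:2:1 phenotypic ratio.
Expected counts for N = 255 under a 1:2:1 ratio (total parts = 4):
  chestnut: 255 × 1/4 = 63.75
  palomino: 255 × 2/4 = 127.5
  cremello: 255 × 1/4 = 63.75
χ² = Σ (O − E)² / E
  chestnut: (65 − 63.75)² / 63.75 = 0.0245
  palomino: (127 − 127.5)² / 127.5 = 0.0020
  cremello: (63 − 63.75)² / 63.75 = 0.0088
χ² = 0.0245 + 0.0020 + 0.0088 = 0.0353 ≈ 0.035
Degrees of freedom = 3 − 1 = 2; critical value at α = 0.01 is 9.21.
Since 0.035 < 9.21, we fail to reject the null hypothesis — the data are consistent with the 1:2:1 ratio.

0.035; consistent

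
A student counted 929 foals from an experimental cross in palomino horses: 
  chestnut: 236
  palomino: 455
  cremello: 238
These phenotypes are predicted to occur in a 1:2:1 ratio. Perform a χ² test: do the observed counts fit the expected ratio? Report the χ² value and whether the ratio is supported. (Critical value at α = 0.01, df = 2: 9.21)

0.397; consistent

Expected counts for N = 929 under a 1:2:1 ratio (total parts = 4):
  chestnut: 929 × 1/4 = 232.25
  palomino: 929 × 2/4 = 464.5
  cremello: 929 × 1/4 = 232.25
χ² = Σ (O − E)² / E
  chestnut: (236 − 232.25)² / 232.25 = 0.0605
  palomino: (455 − 464.5)² / 464.5 = 0.1943
  cremello: (238 − 232.25)² / 232.25 = 0.1424
χ² = 0.0605 + 0.1943 + 0.1424 = 0.3972 ≈ 0.397
Degrees of freedom = 3 − 1 = 2; critical value at α = 0.01 is 9.21.
Since 0.397 < 9.21, we fail to reject the null hypothesis — the data are consistent with the 1:2:1 ratio.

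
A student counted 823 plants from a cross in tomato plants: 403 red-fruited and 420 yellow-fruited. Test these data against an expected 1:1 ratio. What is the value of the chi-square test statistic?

Total ratio parts = 2. Expected numbers out of 823:
  red-fruited: 823 × 1/2 = 411.5
  yellow-fruited: 823 × 1/2 = 411.5
χ² = Σ (O − E)² / E
  red-fruited: (403 − 411.5)² / 411.5 = 0.1756
  yellow-fruited: (420 − 411.5)² / 411.5 = 0.1756
χ² = 0.1756 + 0.1756 = 0.3512 ≈ 0.351

0.351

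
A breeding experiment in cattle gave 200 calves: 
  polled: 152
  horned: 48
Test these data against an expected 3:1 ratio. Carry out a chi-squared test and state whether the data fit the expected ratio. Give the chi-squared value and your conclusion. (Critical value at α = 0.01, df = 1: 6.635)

0.107; consistent

Expected counts for N = 200 under a 3:1 ratio (total parts = 4):
  polled: 200 × 3/4 = 150
  horned: 200 × 1/4 = 50
χ² = Σ (O − E)² / E
  polled: (152 − 150)² / 150 = 0.0267
  horned: (48 − 50)² / 50 = 0.0800
χ² = 0.0267 + 0.0800 = 0.1067 ≈ 0.107
Degrees of freedom = 2 − 1 = 1; critical value at α = 0.01 is 6.635.
Since 0.107 < 6.635, we fail to reject the null hypothesis — the data are consistent with the 3:1 ratio.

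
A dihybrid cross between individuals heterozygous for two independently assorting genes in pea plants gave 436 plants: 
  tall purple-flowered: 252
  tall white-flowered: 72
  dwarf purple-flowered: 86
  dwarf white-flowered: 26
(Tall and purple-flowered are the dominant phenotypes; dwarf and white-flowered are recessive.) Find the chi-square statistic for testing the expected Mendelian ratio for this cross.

A dihybrid F₂ with independent assortment and complete dominance at both loci gives a 9:3:3:1 phenotypic ratio.
Under the 9:3:3:1 hypothesis (Σ ratio = 16, N = 436):
  tall purple-flowered: 436 × 9/16 = 245.25
  tall white-flowered: 436 × 3/16 = 81.75
  dwarf purple-flowered: 436 × 3/16 = 81.75
  dwarf white-flowered: 436 × 1/16 = 27.25
χ² = Σ (O − E)² / E
  tall purple-flowered: (252 − 245.25)² / 245.25 = 0.1858
  tall white-flowered: (72 − 81.75)² / 81.75 = 1.1628
  dwarf purple-flowered: (86 − 81.75)² / 81.75 = 0.2209
  dwarf white-flowered: (26 − 27.25)² / 27.25 = 0.0573
χ² = 0.1858 + 1.1628 + 0.2209 + 0.0573 = 1.6268 ≈ 1.627

1.627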